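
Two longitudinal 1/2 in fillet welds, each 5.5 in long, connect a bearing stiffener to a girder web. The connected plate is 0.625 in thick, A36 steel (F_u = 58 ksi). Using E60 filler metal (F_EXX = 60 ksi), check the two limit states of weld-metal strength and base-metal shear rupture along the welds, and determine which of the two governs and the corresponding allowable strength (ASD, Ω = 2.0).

R_n/Ω ≈ 70 kips (weld metal governs)

t_e = 0.707 × 0.5 = 0.3535 in; L = 11 in.
Weld metal: R_n/Ω = (1/2.0) × 0.6 × 60 × 0.3535 × 11 = 69.99 kips.
Base metal (shear rupture): R_n/Ω = (1/2.0) × 0.6 × 58 × 0.625 × 11 = 119.6 kips.
Governing: weld metal.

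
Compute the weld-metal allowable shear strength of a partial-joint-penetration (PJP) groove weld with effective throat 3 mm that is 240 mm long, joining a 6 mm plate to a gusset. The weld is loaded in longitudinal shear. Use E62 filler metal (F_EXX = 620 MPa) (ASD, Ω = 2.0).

Effective throat (given) t_e = 3 mm.
A_we = 3 × 240 = 720 mm².
F_nw = 0.6 F_EXX = 372 MPa.
R_n/Ω = (372 × 720) / 2.0 × 10⁻³ = 133.9 kN.

R_n/Ω ≈ 134 kN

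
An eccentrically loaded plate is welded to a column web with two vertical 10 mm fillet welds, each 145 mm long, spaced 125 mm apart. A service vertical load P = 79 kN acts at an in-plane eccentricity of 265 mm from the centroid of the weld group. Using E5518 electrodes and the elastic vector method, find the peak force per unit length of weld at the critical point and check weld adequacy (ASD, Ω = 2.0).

f_max ≈ 1410 N/mm; NOT adequate

E55XX → F_EXX = 550 MPa.
Total weld length L_w = 290 mm. Treat welds as unit-width lines.
Polar moment about centroid: J = 2[d³/12 + d(b/2)²] = 2[145³/12 + 145×62.5²] = 1641000 mm³.
Direct shear f_v = P/L_w = 79×10³ / 290 = 272.4 N/mm (vertical).
Torsion M = P·e = 79×10³ × 265 = 20935000 N·mm.
Critical point at (x, y) = (62.5, 72.5) from centroid. f_tx = M·y/J = 925 N/mm; f_ty = M·x/J = 797.4 N/mm.
Resultant f_max = √[f_tx² + (f_v + f_ty)²] = √[925² + (272.4 + 797.4)²] = 1414 N/mm.
Capacity per unit length: r_n/Ω = (1/2.0) × 0.6 × 550 × (0.707 × 10) = 1167 N/mm.
1414 > 1167 → NOT adequate.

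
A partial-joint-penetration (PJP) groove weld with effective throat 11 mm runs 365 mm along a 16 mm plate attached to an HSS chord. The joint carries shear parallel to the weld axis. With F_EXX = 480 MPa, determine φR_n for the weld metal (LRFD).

Effective throat (given) t_e = 11 mm.
A_we = 11 × 365 = 4015 mm².
F_nw = 0.6 F_EXX = 288 MPa.
φR_n = 0.75 × 288 × 4015 × 10⁻³ = 867.2 kN.

φR_n ≈ 867 kN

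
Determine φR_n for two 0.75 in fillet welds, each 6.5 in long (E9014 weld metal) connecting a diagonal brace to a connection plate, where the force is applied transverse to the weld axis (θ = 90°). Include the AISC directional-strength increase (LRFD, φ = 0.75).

E90XX → F_EXX = 90 ksi.
t_e = 0.707 × 0.75 = 0.5302 in; A_we = 0.5302 × 13 = 6.893 in².
Directional factor: 1.0 + 0.5 sin^1.5(90°) = 1.5.
F_nw = 0.6 × 90 × 1.5 = 81 ksi.
φR_n = 0.75 × 81 × 6.893 = 418.8 kips.

φR_n ≈ 419 kips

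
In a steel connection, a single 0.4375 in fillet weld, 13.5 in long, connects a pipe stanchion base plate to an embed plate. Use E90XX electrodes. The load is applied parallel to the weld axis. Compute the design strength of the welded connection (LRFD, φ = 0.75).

φR_n ≈ 169 kips

E90XX → F_EXX = 90 ksi.
Effective throat t_e = 0.707 × 0.4375 = 0.3093 in.
Total length L = 13.5 in; A_we = 0.3093 × 13.5 = 4.176 in².
F_nw = 0.6 F_EXX = 0.6 × 90 = 54 ksi.
φR_n = 0.75 × 54 × 4.176 = 169.1 kips.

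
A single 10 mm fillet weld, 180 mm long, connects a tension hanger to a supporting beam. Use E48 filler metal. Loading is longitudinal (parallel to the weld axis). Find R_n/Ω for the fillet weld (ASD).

E48XX → F_EXX = 480 MPa.
Effective throat t_e = 0.707 × 10 = 7.07 mm.
Total length L = 180 mm; A_we = 7.07 × 180 = 1273 mm².
F_nw = 0.6 F_EXX = 0.6 × 480 = 288 MPa.
R_n = 288 × 1273 × 10⁻³ = 366.5 kN; R_n/Ω = 366.5/2.0 = 183.3 kN.

R_n/Ω ≈ 183 kN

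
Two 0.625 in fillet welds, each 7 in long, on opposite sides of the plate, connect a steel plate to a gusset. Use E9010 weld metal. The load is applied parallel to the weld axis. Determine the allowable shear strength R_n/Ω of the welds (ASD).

R_n/Ω ≈ 167 kip

E90XX → F_EXX = 90 ksi.
Effective throat t_e = 0.707 × 0.625 = 0.4419 in.
Total length L = 14 in; A_we = 0.4419 × 14 = 6.186 in².
F_nw = 0.6 F_EXX = 0.6 × 90 = 54 ksi.
R_n = 54 × 6.186 = 334.1 kip; R_n/Ω = 334.1/2.0 = 167 kip.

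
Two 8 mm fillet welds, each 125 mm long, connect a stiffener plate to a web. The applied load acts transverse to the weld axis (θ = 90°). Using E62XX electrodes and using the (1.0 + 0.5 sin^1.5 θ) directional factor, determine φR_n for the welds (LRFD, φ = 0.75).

E62XX → F_EXX = 620 MPa.
t_e = 0.707 × 8 = 5.656 mm; A_we = 5.656 × 250 = 1414 mm².
Directional factor: 1.0 + 0.5 sin^1.5(90°) = 1.5.
F_nw = 0.6 × 620 × 1.5 = 558 MPa.
φR_n = 0.75 × 558 × 1414 × 10⁻³ = 591.8 kN.

φR_n ≈ 592 kN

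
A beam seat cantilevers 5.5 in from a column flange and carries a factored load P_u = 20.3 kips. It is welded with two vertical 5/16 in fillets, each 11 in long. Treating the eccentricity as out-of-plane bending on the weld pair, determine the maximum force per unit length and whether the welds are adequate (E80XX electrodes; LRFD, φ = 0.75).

f_max ≈ 2.92 kip/in; adequate

E80XX → F_EXX = 80 ksi.
L_w = 2 × 11 = 22 in; section modulus (unit throat) S = 2 × L²/6 = 40.33 in².
Direct shear f_v = P/L_w = 20.3/22 = 0.9227 kip/in.
Moment M = P × e = 20.3 × 5.5 = 111.65 kip·in; bending f_b = M/S = 2.768 kip/in.
f_max = √(f_v² + f_b²) = √(0.9227² + 2.768²) = 2.918 kip/in.
φr_n = 0.75 × 0.6 × 80 × (0.707 × 0.3125) = 7.954 kip/in → adequate.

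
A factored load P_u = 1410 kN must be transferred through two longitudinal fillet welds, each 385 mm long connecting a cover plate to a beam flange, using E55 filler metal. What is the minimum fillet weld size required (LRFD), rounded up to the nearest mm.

E55XX → F_EXX = 550 MPa.
Total weld length L = 770 mm.
Required throat t_e = P_u / (φ × 0.6 F_EXX × L) = 1410 / (0.75 × 0.6 × 550 × 770 × 10⁻³) = 7.399 mm.
Required leg w = t_e / 0.707 = 10.46 mm → use 11 mm.

w = 11 mm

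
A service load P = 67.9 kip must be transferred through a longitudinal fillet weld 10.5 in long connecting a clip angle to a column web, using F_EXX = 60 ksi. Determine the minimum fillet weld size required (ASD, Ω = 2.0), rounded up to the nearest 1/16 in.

w = 9/16 in

Total weld length L = 10.5 in.
Required throat t_e = P × Ω / (0.6 F_EXX × L) = 67.9 × 2.0 / (0.6 × 60 × 10.5) = 0.3593 in.
Required leg w = t_e / 0.707 = 0.5081 in → use 9/16 in.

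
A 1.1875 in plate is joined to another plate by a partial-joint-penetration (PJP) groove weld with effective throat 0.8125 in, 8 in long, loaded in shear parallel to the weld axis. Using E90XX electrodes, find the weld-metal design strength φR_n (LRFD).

E90XX → F_EXX = 90 ksi.
Effective throat (given) t_e = 0.8125 in.
A_we = 0.8125 × 8 = 6.5 in².
F_nw = 0.6 F_EXX = 54 ksi.
φR_n = 0.75 × 54 × 6.5 = 263.2 kip.

φR_n ≈ 263 kip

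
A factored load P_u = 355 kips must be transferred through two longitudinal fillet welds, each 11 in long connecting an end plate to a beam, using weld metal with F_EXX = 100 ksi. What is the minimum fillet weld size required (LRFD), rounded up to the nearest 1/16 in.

Total weld length L = 22 in.
Required throat t_e = P_u / (φ × 0.6 F_EXX × L) = 355 / (0.75 × 0.6 × 100 × 22) = 0.3586 in.
Required leg w = t_e / 0.707 = 0.5072 in → use 9/16 in.

w = 9/16 in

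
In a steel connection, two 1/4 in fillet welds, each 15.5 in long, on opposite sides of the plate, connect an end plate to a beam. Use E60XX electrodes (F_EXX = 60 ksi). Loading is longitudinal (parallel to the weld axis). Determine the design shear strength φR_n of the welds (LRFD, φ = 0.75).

φR_n ≈ 148 kips

Effective throat t_e = 0.707 × 0.25 = 0.1767 in.
Total length L = 31 in; A_we = 0.1767 × 31 = 5.479 in².
F_nw = 0.6 F_EXX = 0.6 × 60 = 36 ksi.
φR_n = 0.75 × 36 × 5.479 = 147.9 kips.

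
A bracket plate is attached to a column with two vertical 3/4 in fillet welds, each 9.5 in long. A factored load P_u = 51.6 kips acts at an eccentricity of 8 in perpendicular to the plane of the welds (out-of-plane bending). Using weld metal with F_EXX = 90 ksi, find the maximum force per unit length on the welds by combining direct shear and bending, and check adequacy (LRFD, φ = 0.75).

L_w = 2 × 9.5 = 19 in; section modulus (unit throat) S = 2 × L²/6 = 30.08 in².
Direct shear f_v = P/L_w = 51.6/19 = 2.716 kip/in.
Moment M = P × e = 51.6 × 8 = 412.8 kip·in; bending f_b = M/S = 13.72 kip/in.
f_max = √(f_v² + f_b²) = √(2.716² + 13.72²) = 13.99 kip/in.
φr_n = 0.75 × 0.6 × 90 × (0.707 × 0.75) = 21.48 kip/in → adequate.

f_max ≈ 14 kip/in; adequate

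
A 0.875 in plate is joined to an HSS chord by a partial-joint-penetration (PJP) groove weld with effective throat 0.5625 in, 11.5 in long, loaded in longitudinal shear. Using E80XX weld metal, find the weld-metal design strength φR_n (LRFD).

E80XX → F_EXX = 80 ksi.
Effective throat (given) t_e = 0.5625 in.
A_we = 0.5625 × 11.5 = 6.469 in².
F_nw = 0.6 F_EXX = 48 ksi.
φR_n = 0.75 × 48 × 6.469 = 232.9 kip.

φR_n ≈ 233 kip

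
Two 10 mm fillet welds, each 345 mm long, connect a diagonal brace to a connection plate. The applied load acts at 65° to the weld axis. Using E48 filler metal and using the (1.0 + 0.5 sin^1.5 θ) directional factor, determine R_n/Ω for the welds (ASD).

E48XX → F_EXX = 480 MPa.
t_e = 0.707 × 10 = 7.07 mm; A_we = 7.07 × 690 = 4878 mm².
Directional factor: 1.0 + 0.5 sin^1.5(65°) = 1.431.
F_nw = 0.6 × 480 × 1.431 = 412.2 MPa.
R_n/Ω = (412.2 × 4878) / 2.0 × 10⁻³ = 1006 kN.

R_n/Ω ≈ 1010 kN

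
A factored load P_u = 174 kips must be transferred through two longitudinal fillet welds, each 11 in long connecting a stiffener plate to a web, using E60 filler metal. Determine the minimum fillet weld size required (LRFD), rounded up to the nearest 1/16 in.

w = 7/16 in

E60XX → F_EXX = 60 ksi.
Total weld length L = 22 in.
Required throat t_e = P_u / (φ × 0.6 F_EXX × L) = 174 / (0.75 × 0.6 × 60 × 22) = 0.2929 in.
Required leg w = t_e / 0.707 = 0.4143 in → use 7/16 in.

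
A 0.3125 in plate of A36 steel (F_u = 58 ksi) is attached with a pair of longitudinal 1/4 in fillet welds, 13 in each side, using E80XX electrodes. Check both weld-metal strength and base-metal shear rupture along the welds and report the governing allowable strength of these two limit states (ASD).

E80XX → F_EXX = 80 ksi.
t_e = 0.707 × 0.25 = 0.1767 in; L = 26 in.
Weld metal: R_n/Ω = (1/2.0) × 0.6 × 80 × 0.1767 × 26 = 110.3 kip.
Base metal (shear rupture): R_n/Ω = (1/2.0) × 0.6 × 58 × 0.3125 × 26 = 141.4 kip.
Governing: weld metal.

R_n/Ω ≈ 110 kip (weld metal governs)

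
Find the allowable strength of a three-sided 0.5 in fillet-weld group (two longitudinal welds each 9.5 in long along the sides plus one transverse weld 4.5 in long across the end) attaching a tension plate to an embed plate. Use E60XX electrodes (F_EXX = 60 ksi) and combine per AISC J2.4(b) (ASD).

t_e = 0.707 × 0.5 = 0.3535 in.
R_nwl = 0.6 × 60 × 0.3535 × 19 = 241.8 kip (longitudinal, 2 welds).
R_nwt = 0.6 × 60 × 0.3535 × 4.5 = 57.27 kip (transverse, base value).
(i) R_nwl + R_nwt = 299.1 kip; (ii) 0.85 R_nwl + 1.5 R_nwt = 291.4 kip.
R_n = max = 299.1 kip [governs: (i)]; R_n/Ω = 149.5 kip.

R_n/Ω ≈ 150 kip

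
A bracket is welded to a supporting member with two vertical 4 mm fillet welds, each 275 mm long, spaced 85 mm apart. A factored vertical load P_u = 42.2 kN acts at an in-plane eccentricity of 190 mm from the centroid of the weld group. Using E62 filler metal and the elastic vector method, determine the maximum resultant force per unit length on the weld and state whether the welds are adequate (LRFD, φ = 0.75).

f_max ≈ 291 N/mm; adequate

E62XX → F_EXX = 620 MPa.
Total weld length L_w = 550 mm. Treat welds as unit-width lines.
Polar moment about centroid: J = 2[d³/12 + d(b/2)²] = 2[275³/12 + 275×42.5²] = 4460000 mm³.
Direct shear f_v = P/L_w = 42.2×10³ / 550 = 76.73 N/mm (vertical).
Torsion M = P·e = 42.2×10³ × 190 = 8018000 N·mm.
Critical point at (x, y) = (42.5, 137.5) from centroid. f_tx = M·y/J = 247.2 N/mm; f_ty = M·x/J = 76.41 N/mm.
Resultant f_max = √[f_tx² + (f_v + f_ty)²] = √[247.2² + (76.73 + 76.41)²] = 290.8 N/mm.
Capacity per unit length: φr_n = 0.75 × 0.6 × 620 × (0.707 × 4) = 789 N/mm.
290.8 ≤ 789 → adequate.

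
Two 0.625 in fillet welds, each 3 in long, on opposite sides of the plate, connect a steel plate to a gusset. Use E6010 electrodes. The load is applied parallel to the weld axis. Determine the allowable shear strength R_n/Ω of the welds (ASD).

E60XX → F_EXX = 60 ksi.
Effective throat t_e = 0.707 × 0.625 = 0.4419 in.
Total length L = 6 in; A_we = 0.4419 × 6 = 2.651 in².
F_nw = 0.6 F_EXX = 0.6 × 60 = 36 ksi.
R_n = 36 × 2.651 = 95.44 kips; R_n/Ω = 95.44/2.0 = 47.72 kips.

R_n/Ω ≈ 47.7 kips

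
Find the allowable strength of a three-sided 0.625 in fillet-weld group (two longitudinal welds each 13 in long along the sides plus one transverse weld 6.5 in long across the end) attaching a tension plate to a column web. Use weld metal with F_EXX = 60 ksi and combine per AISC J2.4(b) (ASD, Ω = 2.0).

t_e = 0.707 × 0.625 = 0.4419 in.
R_nwl = 0.6 × 60 × 0.4419 × 26 = 413.6 kips (longitudinal, 2 welds).
R_nwt = 0.6 × 60 × 0.4419 × 6.5 = 103.4 kips (transverse, base value).
(i) R_nwl + R_nwt = 517 kips; (ii) 0.85 R_nwl + 1.5 R_nwt = 506.7 kips.
R_n = max = 517 kips [governs: (i)]; R_n/Ω = 258.5 kips.

R_n/Ω ≈ 258 kips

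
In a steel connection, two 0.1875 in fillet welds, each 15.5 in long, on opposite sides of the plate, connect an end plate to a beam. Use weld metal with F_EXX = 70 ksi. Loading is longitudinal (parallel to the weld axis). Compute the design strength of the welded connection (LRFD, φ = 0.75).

φR_n ≈ 129 kips

Effective throat t_e = 0.707 × 0.1875 = 0.1326 in.
Total length L = 31 in; A_we = 0.1326 × 31 = 4.109 in².
F_nw = 0.6 F_EXX = 0.6 × 70 = 42 ksi.
φR_n = 0.75 × 42 × 4.109 = 129.4 kips.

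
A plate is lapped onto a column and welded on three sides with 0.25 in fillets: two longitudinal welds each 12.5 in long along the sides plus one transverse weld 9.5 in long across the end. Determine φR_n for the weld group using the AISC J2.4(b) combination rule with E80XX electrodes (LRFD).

φR_n ≈ 226 kip

E80XX → F_EXX = 80 ksi.
t_e = 0.707 × 0.25 = 0.1767 in.
R_nwl = 0.6 × 80 × 0.1767 × 25 = 212.1 kip (longitudinal, 2 welds).
R_nwt = 0.6 × 80 × 0.1767 × 9.5 = 80.6 kip (transverse, base value).
(i) R_nwl + R_nwt = 292.7 kip; (ii) 0.85 R_nwl + 1.5 R_nwt = 301.2 kip.
R_n = max = 301.2 kip [governs: (ii)]; φR_n = 225.9 kip.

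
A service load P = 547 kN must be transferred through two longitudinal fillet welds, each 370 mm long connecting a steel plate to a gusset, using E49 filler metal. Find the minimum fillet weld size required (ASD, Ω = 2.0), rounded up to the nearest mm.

w = 8 mm

E49XX → F_EXX = 490 MPa.
Total weld length L = 740 mm.
Required throat t_e = P × Ω / (0.6 F_EXX × L) = 547 × 2.0 / (0.6 × 490 × 740 × 10⁻³) = 5.028 mm.
Required leg w = t_e / 0.707 = 7.112 mm → use 8 mm.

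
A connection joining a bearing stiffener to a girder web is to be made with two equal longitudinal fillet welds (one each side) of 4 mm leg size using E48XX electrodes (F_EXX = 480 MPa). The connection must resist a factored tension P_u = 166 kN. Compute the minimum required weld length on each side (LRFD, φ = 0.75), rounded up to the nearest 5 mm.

L = 140 mm on each side

Throat t_e = 0.707 × 4 = 2.828 mm.
φr_n = 0.75 × 0.6 × 480 × 2.828 × 10⁻³ = 0.6108 kN/mm.
L_req = P_u / φr_n = 166 / 0.6108 = 271.8 mm total.
Per side: 271.8 / 2 = 135.9 mm.
Round up → use L = 140 mm on each side.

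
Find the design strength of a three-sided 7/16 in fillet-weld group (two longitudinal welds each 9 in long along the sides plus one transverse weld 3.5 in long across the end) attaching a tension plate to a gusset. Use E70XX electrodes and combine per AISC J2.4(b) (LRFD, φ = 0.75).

E70XX → F_EXX = 70 ksi.
t_e = 0.707 × 0.4375 = 0.3093 in.
R_nwl = 0.6 × 70 × 0.3093 × 18 = 233.8 kip (longitudinal, 2 welds).
R_nwt = 0.6 × 70 × 0.3093 × 3.5 = 45.47 kip (transverse, base value).
(i) R_nwl + R_nwt = 279.3 kip; (ii) 0.85 R_nwl + 1.5 R_nwt = 267 kip.
R_n = max = 279.3 kip [governs: (i)]; φR_n = 209.5 kip.

φR_n ≈ 209 kip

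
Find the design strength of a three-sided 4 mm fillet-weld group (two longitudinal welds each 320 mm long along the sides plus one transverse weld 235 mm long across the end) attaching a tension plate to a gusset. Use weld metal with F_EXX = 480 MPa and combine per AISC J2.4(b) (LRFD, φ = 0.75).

φR_n ≈ 548 kN

t_e = 0.707 × 4 = 2.828 mm.
R_nwl = 0.6 × 480 × 2.828 × 640 × 10⁻³ = 521.3 kN (longitudinal, 2 welds).
R_nwt = 0.6 × 480 × 2.828 × 235 × 10⁻³ = 191.4 kN (transverse, base value).
(i) R_nwl + R_nwt = 712.7 kN; (ii) 0.85 R_nwl + 1.5 R_nwt = 730.2 kN.
R_n = max = 730.2 kN [governs: (ii)]; φR_n = 547.6 kN.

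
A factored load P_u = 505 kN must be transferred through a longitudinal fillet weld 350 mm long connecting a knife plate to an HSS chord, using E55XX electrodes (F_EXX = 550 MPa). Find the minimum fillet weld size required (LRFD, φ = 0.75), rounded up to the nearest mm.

Total weld length L = 350 mm.
Required throat t_e = P_u / (φ × 0.6 F_EXX × L) = 505 / (0.75 × 0.6 × 550 × 350 × 10⁻³) = 5.83 mm.
Required leg w = t_e / 0.707 = 8.246 mm → use 9 mm.

w = 9 mm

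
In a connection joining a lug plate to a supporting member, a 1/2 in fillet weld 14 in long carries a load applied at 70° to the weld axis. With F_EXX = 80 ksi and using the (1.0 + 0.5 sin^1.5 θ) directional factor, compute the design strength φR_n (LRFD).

φR_n ≈ 259 kips

t_e = 0.707 × 0.5 = 0.3535 in; A_we = 0.3535 × 14 = 4.949 in².
Directional factor: 1.0 + 0.5 sin^1.5(70°) = 1.455.
F_nw = 0.6 × 80 × 1.455 = 69.86 ksi.
φR_n = 0.75 × 69.86 × 4.949 = 259.3 kips.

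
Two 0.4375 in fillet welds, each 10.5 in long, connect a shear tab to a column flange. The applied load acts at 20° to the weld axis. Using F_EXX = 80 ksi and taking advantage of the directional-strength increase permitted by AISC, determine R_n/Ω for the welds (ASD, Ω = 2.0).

t_e = 0.707 × 0.4375 = 0.3093 in; A_we = 0.3093 × 21 = 6.496 in².
Directional factor: 1.0 + 0.5 sin^1.5(20°) = 1.1.
F_nw = 0.6 × 80 × 1.1 = 52.8 ksi.
R_n/Ω = (52.8 × 6.496) / 2.0 = 171.5 kip.

R_n/Ω ≈ 171 kip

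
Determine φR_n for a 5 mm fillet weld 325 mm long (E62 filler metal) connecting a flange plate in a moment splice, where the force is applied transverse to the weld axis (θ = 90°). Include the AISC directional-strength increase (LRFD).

φR_n ≈ 481 kN

E62XX → F_EXX = 620 MPa.
t_e = 0.707 × 5 = 3.535 mm; A_we = 3.535 × 325 = 1149 mm².
Directional factor: 1.0 + 0.5 sin^1.5(90°) = 1.5.
F_nw = 0.6 × 620 × 1.5 = 558 MPa.
φR_n = 0.75 × 558 × 1149 × 10⁻³ = 480.8 kN.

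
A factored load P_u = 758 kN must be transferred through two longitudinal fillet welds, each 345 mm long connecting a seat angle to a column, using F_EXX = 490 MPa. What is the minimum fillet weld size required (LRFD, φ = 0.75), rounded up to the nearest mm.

w = 8 mm

Total weld length L = 690 mm.
Required throat t_e = P_u / (φ × 0.6 F_EXX × L) = 758 / (0.75 × 0.6 × 490 × 690 × 10⁻³) = 4.982 mm.
Required leg w = t_e / 0.707 = 7.047 mm → use 8 mm.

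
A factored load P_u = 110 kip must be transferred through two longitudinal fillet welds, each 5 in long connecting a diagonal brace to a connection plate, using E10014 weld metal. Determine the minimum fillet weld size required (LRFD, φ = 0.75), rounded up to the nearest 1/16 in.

w = 3/8 in

E100XX → F_EXX = 100 ksi.
Total weld length L = 10 in.
Required throat t_e = P_u / (φ × 0.6 F_EXX × L) = 110 / (0.75 × 0.6 × 100 × 10) = 0.2444 in.
Required leg w = t_e / 0.707 = 0.3457 in → use 3/8 in.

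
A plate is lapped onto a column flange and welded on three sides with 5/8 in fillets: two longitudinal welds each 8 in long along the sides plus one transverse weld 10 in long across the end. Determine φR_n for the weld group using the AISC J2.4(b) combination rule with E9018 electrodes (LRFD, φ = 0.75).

φR_n ≈ 512 kips

E90XX → F_EXX = 90 ksi.
t_e = 0.707 × 0.625 = 0.4419 in.
R_nwl = 0.6 × 90 × 0.4419 × 16 = 381.8 kips (longitudinal, 2 welds).
R_nwt = 0.6 × 90 × 0.4419 × 10 = 238.6 kips (transverse, base value).
(i) R_nwl + R_nwt = 620.4 kips; (ii) 0.85 R_nwl + 1.5 R_nwt = 682.4 kips.
R_n = max = 682.4 kips [governs: (ii)]; φR_n = 511.8 kips.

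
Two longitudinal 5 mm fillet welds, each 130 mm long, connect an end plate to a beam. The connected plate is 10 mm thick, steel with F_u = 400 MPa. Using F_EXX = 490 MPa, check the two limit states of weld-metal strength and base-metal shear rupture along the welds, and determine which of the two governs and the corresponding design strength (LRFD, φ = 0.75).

t_e = 0.707 × 5 = 3.535 mm; L = 260 mm.
Weld metal: φR_n = 0.75 × 0.6 × 490 × 3.535 × 260 × 10⁻³ = 202.7 kN.
Base metal (shear rupture): φR_n = 0.75 × 0.6 × 400 × 10 × 260 × 10⁻³ = 468 kN.
Governing: weld metal.

φR_n ≈ 203 kN (weld metal governs)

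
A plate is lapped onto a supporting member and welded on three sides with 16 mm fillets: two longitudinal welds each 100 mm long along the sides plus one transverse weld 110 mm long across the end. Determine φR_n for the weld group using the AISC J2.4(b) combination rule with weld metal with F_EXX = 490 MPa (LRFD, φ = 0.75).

φR_n ≈ 836 kN

t_e = 0.707 × 16 = 11.31 mm.
R_nwl = 0.6 × 490 × 11.31 × 200 × 10⁻³ = 665.1 kN (longitudinal, 2 welds).
R_nwt = 0.6 × 490 × 11.31 × 110 × 10⁻³ = 365.8 kN (transverse, base value).
(i) R_nwl + R_nwt = 1031 kN; (ii) 0.85 R_nwl + 1.5 R_nwt = 1114 kN.
R_n = max = 1114 kN [governs: (ii)]; φR_n = 835.6 kN.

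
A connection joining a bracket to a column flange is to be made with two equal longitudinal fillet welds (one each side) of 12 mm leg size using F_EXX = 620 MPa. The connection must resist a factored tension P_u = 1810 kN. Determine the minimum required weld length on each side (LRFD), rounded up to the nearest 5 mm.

Throat t_e = 0.707 × 12 = 8.484 mm.
φr_n = 0.75 × 0.6 × 620 × 8.484 × 10⁻³ = 2.367 kN/mm.
L_req = P_u / φr_n = 1810 / 2.367 = 764.7 mm total.
Per side: 764.7 / 2 = 382.3 mm.
Round up → use L = 385 mm on each side.

L = 385 mm on each side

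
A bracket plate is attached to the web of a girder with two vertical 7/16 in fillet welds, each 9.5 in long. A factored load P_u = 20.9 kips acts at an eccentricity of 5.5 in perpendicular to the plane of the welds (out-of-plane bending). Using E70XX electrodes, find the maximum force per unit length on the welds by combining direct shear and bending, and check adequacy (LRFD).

f_max ≈ 3.98 kip/in; adequate

E70XX → F_EXX = 70 ksi.
L_w = 2 × 9.5 = 19 in; section modulus (unit throat) S = 2 × L²/6 = 30.08 in².
Direct shear f_v = P/L_w = 20.9/19 = 1.1 kip/in.
Moment M = P × e = 20.9 × 5.5 = 114.95 kip·in; bending f_b = M/S = 3.821 kip/in.
f_max = √(f_v² + f_b²) = √(1.1² + 3.821²) = 3.976 kip/in.
φr_n = 0.75 × 0.6 × 70 × (0.707 × 0.4375) = 9.743 kip/in → adequate.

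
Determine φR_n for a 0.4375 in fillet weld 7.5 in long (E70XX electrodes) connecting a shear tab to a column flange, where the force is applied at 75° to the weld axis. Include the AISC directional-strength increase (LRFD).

E70XX → F_EXX = 70 ksi.
t_e = 0.707 × 0.4375 = 0.3093 in; A_we = 0.3093 × 7.5 = 2.32 in².
Directional factor: 1.0 + 0.5 sin^1.5(75°) = 1.475.
F_nw = 0.6 × 70 × 1.475 = 61.94 ksi.
φR_n = 0.75 × 61.94 × 2.32 = 107.8 kips.

φR_n ≈ 108 kips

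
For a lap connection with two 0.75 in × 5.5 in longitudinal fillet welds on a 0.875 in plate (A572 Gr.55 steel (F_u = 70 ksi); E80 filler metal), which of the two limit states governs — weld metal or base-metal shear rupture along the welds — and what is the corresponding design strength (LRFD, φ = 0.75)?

E80XX → F_EXX = 80 ksi.
t_e = 0.707 × 0.75 = 0.5302 in; L = 11 in.
Weld metal: φR_n = 0.75 × 0.6 × 80 × 0.5302 × 11 = 210 kips.
Base metal (shear rupture): φR_n = 0.75 × 0.6 × 70 × 0.875 × 11 = 303.2 kips.
Governing: weld metal.

φR_n ≈ 210 kips (weld metal governs)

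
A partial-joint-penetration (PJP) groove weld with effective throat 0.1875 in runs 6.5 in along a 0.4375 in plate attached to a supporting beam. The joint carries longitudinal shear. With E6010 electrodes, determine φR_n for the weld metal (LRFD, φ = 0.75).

E60XX → F_EXX = 60 ksi.
Effective throat (given) t_e = 0.1875 in.
A_we = 0.1875 × 6.5 = 1.219 in².
F_nw = 0.6 F_EXX = 36 ksi.
φR_n = 0.75 × 36 × 1.219 = 32.91 kip.

φR_n ≈ 32.9 kip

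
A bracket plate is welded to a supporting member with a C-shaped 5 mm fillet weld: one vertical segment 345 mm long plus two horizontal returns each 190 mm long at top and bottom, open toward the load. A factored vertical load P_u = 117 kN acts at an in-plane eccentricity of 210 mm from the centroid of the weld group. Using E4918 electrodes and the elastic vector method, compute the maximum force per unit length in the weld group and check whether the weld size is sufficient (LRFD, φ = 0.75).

f_max ≈ 432 N/mm; adequate

E49XX → F_EXX = 490 MPa.
Total weld length L_w = 725 mm. Treat welds as unit-width lines.
Centroid: x̄ = 2×190×95 / 725 = 49.79 mm from the vertical weld.
Polar moment about centroid: J = I_x + I_y = [345³/12 + 2×190×172.5²] + [345×49.79² + 2(190³/12 + 190×45.21²)] = 17500000 mm³.
Direct shear f_v = P/L_w = 117×10³ / 725 = 161.4 N/mm (vertical).
Torsion M = P·e = 117×10³ × 210 = 24570000 N·mm.
Critical point at (x, y) = (140.2, 172.5) from centroid. f_tx = M·y/J = 242.1 N/mm; f_ty = M·x/J = 196.8 N/mm.
Resultant f_max = √[f_tx² + (f_v + f_ty)²] = √[242.1² + (161.4 + 196.8)²] = 432.3 N/mm.
Capacity per unit length: φr_n = 0.75 × 0.6 × 490 × (0.707 × 5) = 779.5 N/mm.
432.3 ≤ 779.5 → adequate.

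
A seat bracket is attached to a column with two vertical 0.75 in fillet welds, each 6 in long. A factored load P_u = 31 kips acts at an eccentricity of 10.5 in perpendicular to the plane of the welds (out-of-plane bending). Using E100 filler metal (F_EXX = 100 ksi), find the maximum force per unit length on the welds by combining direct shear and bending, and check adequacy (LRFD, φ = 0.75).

L_w = 2 × 6 = 12 in; section modulus (unit throat) S = 2 × L²/6 = 12 in².
Direct shear f_v = P/L_w = 31/12 = 2.583 kip/in.
Moment M = P × e = 31 × 10.5 = 325.5 kip·in; bending f_b = M/S = 27.12 kip/in.
f_max = √(f_v² + f_b²) = √(2.583² + 27.12²) = 27.25 kip/in.
φr_n = 0.75 × 0.6 × 100 × (0.707 × 0.75) = 23.86 kip/in → NOT adequate.

f_max ≈ 27.2 kip/in; NOT adequate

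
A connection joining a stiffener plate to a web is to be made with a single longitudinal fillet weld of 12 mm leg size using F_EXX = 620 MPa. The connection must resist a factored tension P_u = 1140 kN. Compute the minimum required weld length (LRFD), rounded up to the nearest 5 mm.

Throat t_e = 0.707 × 12 = 8.484 mm.
φr_n = 0.75 × 0.6 × 620 × 8.484 × 10⁻³ = 2.367 kN/mm.
L_req = P_u / φr_n = 1140 / 2.367 = 481.6 mm total.
Round up → use L = 485 mm.

L = 485 mm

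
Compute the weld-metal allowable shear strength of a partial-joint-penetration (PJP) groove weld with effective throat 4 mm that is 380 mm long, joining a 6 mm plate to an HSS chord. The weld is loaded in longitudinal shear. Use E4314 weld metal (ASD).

E43XX → F_EXX = 430 MPa.
Effective throat (given) t_e = 4 mm.
A_we = 4 × 380 = 1520 mm².
F_nw = 0.6 F_EXX = 258 MPa.
R_n/Ω = (258 × 1520) / 2.0 × 10⁻³ = 196.1 kN.

R_n/Ω ≈ 196 kN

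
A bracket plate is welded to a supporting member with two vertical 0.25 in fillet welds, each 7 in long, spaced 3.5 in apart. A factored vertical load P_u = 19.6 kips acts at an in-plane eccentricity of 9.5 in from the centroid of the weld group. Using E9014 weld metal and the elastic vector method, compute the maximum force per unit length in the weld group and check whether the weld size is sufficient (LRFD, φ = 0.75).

f_max ≈ 8.01 kip/in; NOT adequate

E90XX → F_EXX = 90 ksi.
Total weld length L_w = 14 in. Treat welds as unit-width lines.
Polar moment about centroid: J = 2[d³/12 + d(b/2)²] = 2[7³/12 + 7×1.75²] = 100 in³.
Direct shear f_v = P/L_w = 19.6 / 14 = 1.4 kip/in (vertical).
Torsion M = P·e = 19.6 × 9.5 = 186.2 kip·in.
Critical point at (x, y) = (1.75, 3.5) from centroid. f_tx = M·y/J = 6.514 kip/in; f_ty = M·x/J = 3.257 kip/in.
Resultant f_max = √[f_tx² + (f_v + f_ty)²] = √[6.514² + (1.4 + 3.257)²] = 8.008 kip/in.
Capacity per unit length: φr_n = 0.75 × 0.6 × 90 × (0.707 × 0.25) = 7.158 kip/in.
8.008 > 7.158 → NOT adequate.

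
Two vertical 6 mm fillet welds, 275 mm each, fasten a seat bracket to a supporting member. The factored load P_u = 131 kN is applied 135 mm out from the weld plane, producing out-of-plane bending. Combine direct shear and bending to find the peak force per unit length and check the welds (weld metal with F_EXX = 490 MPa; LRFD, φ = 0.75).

L_w = 2 × 275 = 550 mm; section modulus (unit throat) S = 2 × L²/6 = 25210 mm².
Direct shear f_v = P/L_w = 131×10³/550 = 238.2 N/mm.
Moment M = P × e = 131×10³ × 135 = 17685000 N·mm; bending f_b = M/S = 701.6 N/mm.
f_max = √(f_v² + f_b²) = √(238.2² + 701.6²) = 740.9 N/mm.
φr_n = 0.75 × 0.6 × 490 × (0.707 × 6) = 935.4 N/mm → adequate.

f_max ≈ 741 N/mm; adequate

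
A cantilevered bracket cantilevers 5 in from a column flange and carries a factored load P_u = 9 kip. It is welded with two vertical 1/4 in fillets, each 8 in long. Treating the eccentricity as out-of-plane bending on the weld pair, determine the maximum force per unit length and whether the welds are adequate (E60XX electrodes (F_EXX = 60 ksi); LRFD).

L_w = 2 × 8 = 16 in; section modulus (unit throat) S = 2 × L²/6 = 21.33 in².
Direct shear f_v = P/L_w = 9/16 = 0.5625 kip/in.
Moment M = P × e = 9 × 5 = 45 kip·in; bending f_b = M/S = 2.109 kip/in.
f_max = √(f_v² + f_b²) = √(0.5625² + 2.109²) = 2.183 kip/in.
φr_n = 0.75 × 0.6 × 60 × (0.707 × 0.25) = 4.772 kip/in → adequate.

f_max ≈ 2.18 kip/in; adequate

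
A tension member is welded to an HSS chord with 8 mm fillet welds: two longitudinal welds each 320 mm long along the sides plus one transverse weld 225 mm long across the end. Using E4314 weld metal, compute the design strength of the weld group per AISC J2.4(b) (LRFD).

φR_n ≈ 965 kN

E43XX → F_EXX = 430 MPa.
t_e = 0.707 × 8 = 5.656 mm.
R_nwl = 0.6 × 430 × 5.656 × 640 × 10⁻³ = 933.9 kN (longitudinal, 2 welds).
R_nwt = 0.6 × 430 × 5.656 × 225 × 10⁻³ = 328.3 kN (transverse, base value).
(i) R_nwl + R_nwt = 1262 kN; (ii) 0.85 R_nwl + 1.5 R_nwt = 1286 kN.
R_n = max = 1286 kN [governs: (ii)]; φR_n = 964.7 kN.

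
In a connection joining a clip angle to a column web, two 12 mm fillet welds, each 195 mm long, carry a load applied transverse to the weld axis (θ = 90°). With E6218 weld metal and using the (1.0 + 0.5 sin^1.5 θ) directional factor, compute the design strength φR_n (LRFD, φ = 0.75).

E62XX → F_EXX = 620 MPa.
t_e = 0.707 × 12 = 8.484 mm; A_we = 8.484 × 390 = 3309 mm².
Directional factor: 1.0 + 0.5 sin^1.5(90°) = 1.5.
F_nw = 0.6 × 620 × 1.5 = 558 MPa.
φR_n = 0.75 × 558 × 3309 × 10⁻³ = 1385 kN.

φR_n ≈ 1380 kN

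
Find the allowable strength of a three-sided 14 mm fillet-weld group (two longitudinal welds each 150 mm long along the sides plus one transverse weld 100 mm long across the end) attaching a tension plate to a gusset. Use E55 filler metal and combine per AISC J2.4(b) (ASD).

E55XX → F_EXX = 550 MPa.
t_e = 0.707 × 14 = 9.898 mm.
R_nwl = 0.6 × 550 × 9.898 × 300 × 10⁻³ = 979.9 kN (longitudinal, 2 welds).
R_nwt = 0.6 × 550 × 9.898 × 100 × 10⁻³ = 326.6 kN (transverse, base value).
(i) R_nwl + R_nwt = 1307 kN; (ii) 0.85 R_nwl + 1.5 R_nwt = 1323 kN.
R_n = max = 1323 kN [governs: (ii)]; R_n/Ω = 661.4 kN.

R_n/Ω ≈ 661 kN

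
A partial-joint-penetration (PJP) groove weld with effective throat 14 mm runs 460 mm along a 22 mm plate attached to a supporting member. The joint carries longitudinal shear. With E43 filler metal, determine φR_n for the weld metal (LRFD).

E43XX → F_EXX = 430 MPa.
Effective throat (given) t_e = 14 mm.
A_we = 14 × 460 = 6440 mm².
F_nw = 0.6 F_EXX = 258 MPa.
φR_n = 0.75 × 258 × 6440 × 10⁻³ = 1246 kN.

φR_n ≈ 1250 kN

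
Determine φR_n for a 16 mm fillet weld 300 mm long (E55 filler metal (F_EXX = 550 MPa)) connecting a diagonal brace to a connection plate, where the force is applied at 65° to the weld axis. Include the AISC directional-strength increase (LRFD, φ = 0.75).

t_e = 0.707 × 16 = 11.31 mm; A_we = 11.31 × 300 = 3394 mm².
Directional factor: 1.0 + 0.5 sin^1.5(65°) = 1.431.
F_nw = 0.6 × 550 × 1.431 = 472.4 MPa.
φR_n = 0.75 × 472.4 × 3394 × 10⁻³ = 1202 kN.

φR_n ≈ 1200 kN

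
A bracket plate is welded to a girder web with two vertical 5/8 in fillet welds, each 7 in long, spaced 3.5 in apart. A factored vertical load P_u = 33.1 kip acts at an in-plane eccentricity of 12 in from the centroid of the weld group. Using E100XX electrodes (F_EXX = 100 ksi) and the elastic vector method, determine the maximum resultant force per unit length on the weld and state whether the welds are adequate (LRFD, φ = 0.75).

Total weld length L_w = 14 in. Treat welds as unit-width lines.
Polar moment about centroid: J = 2[d³/12 + d(b/2)²] = 2[7³/12 + 7×1.75²] = 100 in³.
Direct shear f_v = P/L_w = 33.1 / 14 = 2.364 kip/in (vertical).
Torsion M = P·e = 33.1 × 12 = 397.2 kip·in.
Critical point at (x, y) = (1.75, 3.5) from centroid. f_tx = M·y/J = 13.9 kip/in; f_ty = M·x/J = 6.948 kip/in.
Resultant f_max = √[f_tx² + (f_v + f_ty)²] = √[13.9² + (2.364 + 6.948)²] = 16.73 kip/in.
Capacity per unit length: φr_n = 0.75 × 0.6 × 100 × (0.707 × 0.625) = 19.88 kip/in.
16.73 ≤ 19.88 → adequate.

f_max ≈ 16.7 kip/in; adequate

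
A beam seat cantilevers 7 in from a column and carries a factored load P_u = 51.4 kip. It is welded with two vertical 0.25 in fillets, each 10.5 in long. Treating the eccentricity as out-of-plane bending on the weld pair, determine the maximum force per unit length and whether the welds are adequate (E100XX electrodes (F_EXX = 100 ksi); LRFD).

L_w = 2 × 10.5 = 21 in; section modulus (unit throat) S = 2 × L²/6 = 36.75 in².
Direct shear f_v = P/L_w = 51.4/21 = 2.448 kip/in.
Moment M = P × e = 51.4 × 7 = 359.8 kip·in; bending f_b = M/S = 9.79 kip/in.
f_max = √(f_v² + f_b²) = √(2.448² + 9.79²) = 10.09 kip/in.
φr_n = 0.75 × 0.6 × 100 × (0.707 × 0.25) = 7.954 kip/in → NOT adequate.

f_max ≈ 10.1 kip/in; NOT adequate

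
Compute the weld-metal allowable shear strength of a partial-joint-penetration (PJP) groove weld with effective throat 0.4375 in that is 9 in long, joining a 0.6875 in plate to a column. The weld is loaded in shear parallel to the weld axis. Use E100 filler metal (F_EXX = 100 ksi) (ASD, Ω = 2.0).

R_n/Ω ≈ 118 kips

Effective throat (given) t_e = 0.4375 in.
A_we = 0.4375 × 9 = 3.938 in².
F_nw = 0.6 F_EXX = 60 ksi.
R_n/Ω = (60 × 3.938) / 2.0 = 118.1 kips.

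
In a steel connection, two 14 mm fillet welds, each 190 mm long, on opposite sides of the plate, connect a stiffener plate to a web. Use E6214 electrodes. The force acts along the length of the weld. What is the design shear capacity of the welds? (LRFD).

E62XX → F_EXX = 620 MPa.
Effective throat t_e = 0.707 × 14 = 9.898 mm.
Total length L = 380 mm; A_we = 9.898 × 380 = 3761 mm².
F_nw = 0.6 F_EXX = 0.6 × 620 = 372 MPa.
φR_n = 0.75 × 372 × 3761 × 10⁻³ = 1049 kN.

φR_n ≈ 1050 kN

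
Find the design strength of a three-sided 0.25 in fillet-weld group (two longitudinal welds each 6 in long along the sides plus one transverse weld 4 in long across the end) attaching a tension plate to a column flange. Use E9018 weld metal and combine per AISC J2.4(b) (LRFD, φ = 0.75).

E90XX → F_EXX = 90 ksi.
t_e = 0.707 × 0.25 = 0.1767 in.
R_nwl = 0.6 × 90 × 0.1767 × 12 = 114.5 kip (longitudinal, 2 welds).
R_nwt = 0.6 × 90 × 0.1767 × 4 = 38.18 kip (transverse, base value).
(i) R_nwl + R_nwt = 152.7 kip; (ii) 0.85 R_nwl + 1.5 R_nwt = 154.6 kip.
R_n = max = 154.6 kip [governs: (ii)]; φR_n = 116 kip.

φR_n ≈ 116 kip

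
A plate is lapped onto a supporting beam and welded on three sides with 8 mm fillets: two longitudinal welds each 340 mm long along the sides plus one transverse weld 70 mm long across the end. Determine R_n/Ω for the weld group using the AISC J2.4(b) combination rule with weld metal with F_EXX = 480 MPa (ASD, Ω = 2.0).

t_e = 0.707 × 8 = 5.656 mm.
R_nwl = 0.6 × 480 × 5.656 × 680 × 10⁻³ = 1108 kN (longitudinal, 2 welds).
R_nwt = 0.6 × 480 × 5.656 × 70 × 10⁻³ = 114 kN (transverse, base value).
(i) R_nwl + R_nwt = 1222 kN; (ii) 0.85 R_nwl + 1.5 R_nwt = 1113 kN.
R_n = max = 1222 kN [governs: (i)]; R_n/Ω = 610.8 kN.

R_n/Ω ≈ 611 kN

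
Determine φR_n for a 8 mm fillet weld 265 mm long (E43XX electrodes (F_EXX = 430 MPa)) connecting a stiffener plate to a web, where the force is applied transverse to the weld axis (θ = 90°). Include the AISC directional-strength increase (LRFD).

φR_n ≈ 435 kN

t_e = 0.707 × 8 = 5.656 mm; A_we = 5.656 × 265 = 1499 mm².
Directional factor: 1.0 + 0.5 sin^1.5(90°) = 1.5.
F_nw = 0.6 × 430 × 1.5 = 387 MPa.
φR_n = 0.75 × 387 × 1499 × 10⁻³ = 435 kN.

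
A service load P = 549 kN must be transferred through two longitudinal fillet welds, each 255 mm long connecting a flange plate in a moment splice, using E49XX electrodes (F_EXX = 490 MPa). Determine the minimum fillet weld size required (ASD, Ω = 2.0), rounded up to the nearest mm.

Total weld length L = 510 mm.
Required throat t_e = P × Ω / (0.6 F_EXX × L) = 549 × 2.0 / (0.6 × 490 × 510 × 10⁻³) = 7.323 mm.
Required leg w = t_e / 0.707 = 10.36 mm → use 11 mm.

w = 11 mm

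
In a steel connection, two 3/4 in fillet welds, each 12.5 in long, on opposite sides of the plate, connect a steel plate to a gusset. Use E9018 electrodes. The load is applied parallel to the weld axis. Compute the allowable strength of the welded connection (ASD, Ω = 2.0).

R_n/Ω ≈ 358 kip

E90XX → F_EXX = 90 ksi.
Effective throat t_e = 0.707 × 0.75 = 0.5302 in.
Total length L = 25 in; A_we = 0.5302 × 25 = 13.26 in².
F_nw = 0.6 F_EXX = 0.6 × 90 = 54 ksi.
R_n = 54 × 13.26 = 715.8 kip; R_n/Ω = 715.8/2.0 = 357.9 kip.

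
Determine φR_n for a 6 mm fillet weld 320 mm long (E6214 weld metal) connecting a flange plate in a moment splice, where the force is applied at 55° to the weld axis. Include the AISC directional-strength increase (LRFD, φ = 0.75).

φR_n ≈ 519 kN

E62XX → F_EXX = 620 MPa.
t_e = 0.707 × 6 = 4.242 mm; A_we = 4.242 × 320 = 1357 mm².
Directional factor: 1.0 + 0.5 sin^1.5(55°) = 1.371.
F_nw = 0.6 × 620 × 1.371 = 509.9 MPa.
φR_n = 0.75 × 509.9 × 1357 × 10⁻³ = 519.1 kN.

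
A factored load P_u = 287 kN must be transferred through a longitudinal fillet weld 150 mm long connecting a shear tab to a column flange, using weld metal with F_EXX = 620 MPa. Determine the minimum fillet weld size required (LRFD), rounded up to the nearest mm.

w = 10 mm

Total weld length L = 150 mm.
Required throat t_e = P_u / (φ × 0.6 F_EXX × L) = 287 / (0.75 × 0.6 × 620 × 150 × 10⁻³) = 6.858 mm.
Required leg w = t_e / 0.707 = 9.7 mm → use 10 mm.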